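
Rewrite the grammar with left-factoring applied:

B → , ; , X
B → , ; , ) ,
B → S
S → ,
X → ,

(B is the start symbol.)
Left-factoring transforms A → αβ₁ | αβ₂ into A → αA' and A' → β₁ | β₂
(α is the longest common prefix among the alternatives). Repeat until
no nonterminal has two alternatives with a common prefix.

Round 1: B has alternatives sharing prefix ', ; ,'. Introduce B': B → , ; , B'
  Add: B' → X
  Add: B' → ) ,

No remaining common prefixes — done.

Resulting grammar:
B → , ; , B'
B' → X
B' → ) ,
B → S
S → ,
X → ,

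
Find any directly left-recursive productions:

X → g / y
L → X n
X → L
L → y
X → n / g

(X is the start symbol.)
No direct left recursion

Direct left recursion occurs when N → N α for some non-terminal N (the right-hand side begins with the left-hand side itself).

X → g / y: starts with g
L → X n: starts with X
X → L: starts with L
L → y: starts with y
X → n / g: starts with n

No direct left recursion found.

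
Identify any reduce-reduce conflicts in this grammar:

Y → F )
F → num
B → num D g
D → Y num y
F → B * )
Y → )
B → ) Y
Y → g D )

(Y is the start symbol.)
No reduce-reduce conflicts

Augment with Y' → Y and build the canonical LR(0) collection (I0 = CLOSURE({[Y' → . Y]}), then GOTO on every symbol after a dot until no new states appear). It has 18 states:
  I0: { [B → . ) Y], [B → . num D g], [F → . B * )], [F → . num], [Y → . )], [Y → . F )], [Y → . g D )], [Y' → . Y] }  — shift
  I1: { [B → ) . Y], [B → . ) Y], [B → . num D g], [F → . B * )], [F → . num], [Y → ) .], [Y → . )], [Y → . F )], [Y → . g D )] }  — shift, reduce
  I2: { [F → B . * )] }  — shift
  I3: { [Y → F . )] }  — shift
  I4: { [Y' → Y .] }  — accept
  I5: { [B → . ) Y], [B → . num D g], [D → . Y num y], [F → . B * )], [F → . num], [Y → . )], [Y → . F )], [Y → . g D )], [Y → g . D )] }  — shift
  I6: { [B → . ) Y], [B → . num D g], [B → num . D g], [D → . Y num y], [F → . B * )], [F → . num], [F → num .], [Y → . )], [Y → . F )], [Y → . g D )] }  — shift, reduce
  I7: { [B → num D . g] }  — shift
  I8: { [D → Y . num y] }  — shift
  I9: { [D → Y num . y] }  — shift
  I10: { [D → Y num y .] }  — reduce
  I11: { [B → num D g .] }  — reduce
  I12: { [Y → g D . )] }  — shift
  I13: { [Y → g D ) .] }  — reduce
  I14: { [Y → F ) .] }  — reduce
  I15: { [F → B * . )] }  — shift
  I16: { [F → B * ) .] }  — reduce
  I17: { [B → ) Y .] }  — reduce

No state contains more than one complete item.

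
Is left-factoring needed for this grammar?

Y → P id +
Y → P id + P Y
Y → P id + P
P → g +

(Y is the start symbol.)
Left-factoring is needed when two productions for the same non-terminal
share a common prefix on the right-hand side.

Productions for Y:
  Y → P id +
  Y → P id + P Y
  Y → P id + P

Found common prefix 'P id +' in productions for Y

Answer: Yes, Y has productions with common prefix 'P id +'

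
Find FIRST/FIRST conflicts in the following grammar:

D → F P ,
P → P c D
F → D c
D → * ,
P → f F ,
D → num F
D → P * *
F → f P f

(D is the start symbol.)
Yes. D → F P ',' / D → '*' ',' on { '*' }; D → F P ',' / D → num F on { 'num' }; D → F P ',' / D → P '*' '*' on { 'f' }; P → P c D / P → f F ',' on { 'f' }; F → D c / F → f P f on { 'f' }

A FIRST/FIRST conflict occurs when two productions N → α and N → β for the same non-terminal have FIRST(α) ∩ FIRST(β) ≠ ∅ (with ε ∈ FIRST of a nullable right-hand side, so two nullable alternatives also conflict).

FIRST sets of the non-terminals at (or reachable through a nullable prefix from) the front of some alternative:
  FIRST(F) = { '*', 'f', 'num' }
  FIRST(P) = { 'f' }
  FIRST(D) = { '*', 'f', 'num' }

Productions for D:
  D → F P ,: FIRST = { '*', 'f', 'num' }
  D → * ,: FIRST = { '*' }
  D → num F: FIRST = { 'num' }
  D → P * *: FIRST = { 'f' }
Productions for P:
  P → P c D: FIRST = { 'f' }
  P → f F ,: FIRST = { 'f' }
Productions for F:
  F → D c: FIRST = { '*', 'f', 'num' }
  F → f P f: FIRST = { 'f' }

Conflict for D: D → F P , and D → * ,
  Overlap: { '*' }
Conflict for D: D → F P , and D → num F
  Overlap: { 'num' }
Conflict for D: D → F P , and D → P * *
  Overlap: { 'f' }
Conflict for P: P → P c D and P → f F ,
  Overlap: { 'f' }
Conflict for F: F → D c and F → f P f
  Overlap: { 'f' }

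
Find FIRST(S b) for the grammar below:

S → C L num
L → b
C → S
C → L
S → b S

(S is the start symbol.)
{ 'b' }

FIRST sets of the non-terminals involved (from the grammar, by fixed-point iteration):
  FIRST(S) = { 'b' }

To compute FIRST(S b), process the symbols left to right:
Symbol S is a non-terminal. Add FIRST(S) \ {ε} = { 'b' }
S is not nullable (ε ∉ FIRST(S)), so stop here.
FIRST(S b) = { 'b' }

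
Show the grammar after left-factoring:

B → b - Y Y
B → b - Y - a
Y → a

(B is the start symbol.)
Left-factoring transforms A → αβ₁ | αβ₂ into A → αA' and A' → β₁ | β₂
(α is the longest common prefix among the alternatives). Repeat until
no nonterminal has two alternatives with a common prefix.

Round 1: B has alternatives sharing prefix 'b - Y'. Introduce B': B → b - Y B'
  Add: B' → Y
  Add: B' → - a

No remaining common prefixes — done.

Resulting grammar:
B → b - Y B'
B' → Y
B' → - a
Y → a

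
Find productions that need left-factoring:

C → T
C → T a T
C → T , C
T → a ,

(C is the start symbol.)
Yes, C has productions with common prefix 'T'

Left-factoring is needed when two productions for the same non-terminal
share a common prefix on the right-hand side.

Productions for C:
  C → T
  C → T a T
  C → T , C

Found common prefix 'T' in productions for C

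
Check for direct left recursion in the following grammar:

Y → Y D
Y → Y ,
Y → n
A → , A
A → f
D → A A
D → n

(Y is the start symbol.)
Direct left recursion occurs when N → N α for some non-terminal N (the right-hand side begins with the left-hand side itself).

Y → Y D: LEFT RECURSIVE (starts with Y)
Y → Y ,: LEFT RECURSIVE (starts with Y)
Y → n: starts with n
A → , A: starts with ','
A → f: starts with f
D → A A: starts with A
D → n: starts with n

The grammar has direct left recursion on: Y.

Answer: Yes, Y is left-recursive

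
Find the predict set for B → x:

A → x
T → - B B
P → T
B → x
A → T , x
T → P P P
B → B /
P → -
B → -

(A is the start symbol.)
{ 'x' }

PREDICT(B → x) = (FIRST(RHS) \ {ε}) ∪ (FOLLOW(B) if ε ∈ FIRST(RHS), i.e. RHS ⇒* ε)
FIRST(x) = { 'x' }
ε ∉ FIRST(x), so FOLLOW(B) is not added.
PREDICT(B → x) = { 'x' }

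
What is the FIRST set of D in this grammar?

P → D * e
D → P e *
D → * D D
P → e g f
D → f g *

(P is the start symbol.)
{ '*', 'e', 'f' }

To compute FIRST(D), examine every production with D on the left-hand side, reading each right-hand side left to right until a non-nullable symbol is reached.

FIRST sets of the other non-terminals involved (by the same procedure, iterated to a fixed point):
  FIRST(P) = { '*', 'e', 'f' }

From D → P e *:
  - P is a non-terminal: add FIRST(P) \ {ε} = { '*', 'e', 'f' }
    P is not nullable, so stop
From D → * D D:
  - '*' is a terminal: add '*' and stop
From D → f g *:
  - f is a terminal: add 'f' and stop

Collecting: FIRST(D) = { '*', 'e', 'f' }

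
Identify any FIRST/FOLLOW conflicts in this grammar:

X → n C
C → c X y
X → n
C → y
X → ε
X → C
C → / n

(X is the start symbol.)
Nullable non-terminals: X.
FIRST sets used below: FIRST(C) = { '/', 'c', 'y' }

X: nullable alternative(s) X → ε; FOLLOW(X) = { $, 'y' }
  X → n C: FIRST \ {ε} = { 'n' } — disjoint from FOLLOW(X)
  X → n: FIRST \ {ε} = { 'n' } — disjoint from FOLLOW(X)
  X → ε: FIRST \ {ε} = { } — this is the only nullable alternative, skip
  X → C: FIRST \ {ε} = { '/', 'c', 'y' } — overlaps FOLLOW(X) on { 'y' }: CONFLICT

C has no nullable alternative, so no FIRST/FOLLOW check is needed there.

So the grammar has 1 FIRST/FOLLOW conflict (marked CONFLICT above).

Answer: Yes. X → C with FOLLOW(X) on { 'y' }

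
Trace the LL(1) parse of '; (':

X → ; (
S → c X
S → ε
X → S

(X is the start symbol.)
Stack is shown with the top on the left.

Stack  Input  Action
--------------------
X $    ; ( $  output X → ; (
; ( $  ; ( $  match ';'
( $    ( $    match '('
$      $      accept

The string is accepted.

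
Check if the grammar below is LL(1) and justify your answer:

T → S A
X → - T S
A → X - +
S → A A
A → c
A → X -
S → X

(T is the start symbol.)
No. Predict set conflict for A: { '-' }

A grammar is LL(1) if for each non-terminal N with multiple productions, the predict sets of those productions are pairwise disjoint, where PREDICT(N → α) = (FIRST(α) \ {ε}) ∪ (FOLLOW(N) if α ⇒* ε).

Relevant sets:
  FIRST(X) = { '-' }
  FIRST(A) = { '-', 'c' }

For A:
  PREDICT(A → X '-' '+') = { '-' }
  PREDICT(A → c) = { 'c' }
  PREDICT(A → X '-') = { '-' }
For S:
  PREDICT(S → A A) = { '-', 'c' }
  PREDICT(S → X) = { '-' }
T, X have a single production, so nothing to check there.

Conflict found: Predict set conflict for A: { '-' }
The grammar is NOT LL(1).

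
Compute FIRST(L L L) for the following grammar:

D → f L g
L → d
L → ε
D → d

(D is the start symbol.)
{ 'd', ε }

FIRST sets of the non-terminals involved (from the grammar, by fixed-point iteration):
  FIRST(L) = { 'd', ε }

To compute FIRST(L L L), process the symbols left to right:
Symbol L is a non-terminal. Add FIRST(L) \ {ε} = { 'd' }
L is nullable (ε ∈ FIRST(L)), continue to the next symbol.
Symbol L is a non-terminal. Add FIRST(L) \ {ε} = { 'd' }
L is nullable (ε ∈ FIRST(L)), continue to the next symbol.
Symbol L is a non-terminal. Add FIRST(L) \ {ε} = { 'd' }
L is nullable (ε ∈ FIRST(L)), continue to the next symbol.
All symbols are nullable, so ε is in the result.
FIRST(L L L) = { 'd', ε }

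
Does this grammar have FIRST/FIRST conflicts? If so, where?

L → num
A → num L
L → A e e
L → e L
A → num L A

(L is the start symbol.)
Yes. L → num / L → A e e on { 'num' }; A → num L / A → num L A on { 'num' }

FIRST sets of the non-terminals at (or reachable through a nullable prefix from) the front of some alternative:
  FIRST(A) = { 'num' }

Productions for L:
  L → num: FIRST = { 'num' }
  L → A e e: FIRST = { 'num' }
  L → e L: FIRST = { 'e' }
Productions for A:
  A → num L: FIRST = { 'num' }
  A → num L A: FIRST = { 'num' }

Conflict for L: L → num and L → A e e
  Overlap: { 'num' }
Conflict for A: A → num L and A → num L A
  Overlap: { 'num' }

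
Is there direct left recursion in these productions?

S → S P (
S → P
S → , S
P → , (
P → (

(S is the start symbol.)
Direct left recursion occurs when N → N α for some non-terminal N (the right-hand side begins with the left-hand side itself).

S → S P (: LEFT RECURSIVE (starts with S)
S → P: starts with P
S → , S: starts with ','
P → , (: starts with ','
P → (: starts with '('

The grammar has direct left recursion on: S.

Answer: Yes, S is left-recursive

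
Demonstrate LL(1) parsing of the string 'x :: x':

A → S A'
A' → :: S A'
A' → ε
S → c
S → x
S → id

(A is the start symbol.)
Stack is shown with the top on the left.

Stack      Input     Action
---------------------------
A $        x :: x $  output A → S A'
S A' $     x :: x $  output S → x
x A' $     x :: x $  match 'x'
A' $       :: x $    output A' → :: S A'
:: S A' $  :: x $    match '::'
S A' $     x $       output S → x
x A' $     x $       match 'x'
A' $       $         output A' → ε
$          $         accept

The string is accepted.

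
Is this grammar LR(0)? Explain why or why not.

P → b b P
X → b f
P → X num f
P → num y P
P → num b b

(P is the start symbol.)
Yes, the grammar is LR(0)

A grammar is LR(0) if no state in the canonical LR(0) collection has:
  - both a shift item (dot before a terminal) and a complete item (shift-reduce conflict), or
  - two or more complete items (reduce-reduce conflict; the accept item [P' → P .] counts as a complete item here).

Augment with P' → P and build the canonical LR(0) collection (I0 = CLOSURE({[P' → . P]}), then GOTO on every symbol after a dot until no new states appear). It has 14 states:
  I0: { [P → . X num f], [P → . b b P], [P → . num b b], [P → . num y P], [P' → . P], [X → . b f] }  — shift
  I1: { [P' → P .] }  — accept
  I2: { [P → X . num f] }  — shift
  I3: { [P → b . b P], [X → b . f] }  — shift
  I4: { [P → num . b b], [P → num . y P] }  — shift
  I5: { [P → num b . b] }  — shift
  I6: { [P → . X num f], [P → . b b P], [P → . num b b], [P → . num y P], [P → num y . P], [X → . b f] }  — shift
  I7: { [P → num y P .] }  — reduce
  I8: { [P → num b b .] }  — reduce
  I9: { [P → . X num f], [P → . b b P], [P → . num b b], [P → . num y P], [P → b b . P], [X → . b f] }  — shift
  I10: { [X → b f .] }  — reduce
  I11: { [P → b b P .] }  — reduce
  I12: { [P → X num . f] }  — shift
  I13: { [P → X num f .] }  — reduce

Every state is either a pure shift/goto state or contains exactly one complete item and nothing to shift — no conflicts. The grammar is LR(0).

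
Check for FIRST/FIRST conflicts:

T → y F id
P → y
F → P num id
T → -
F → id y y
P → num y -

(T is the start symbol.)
No FIRST/FIRST conflicts.

A FIRST/FIRST conflict occurs when two productions N → α and N → β for the same non-terminal have FIRST(α) ∩ FIRST(β) ≠ ∅ (with ε ∈ FIRST of a nullable right-hand side, so two nullable alternatives also conflict).

FIRST sets of the non-terminals at (or reachable through a nullable prefix from) the front of some alternative:
  FIRST(P) = { 'num', 'y' }

Productions for T:
  T → y F id: FIRST = { 'y' }
  T → -: FIRST = { '-' }
Productions for P:
  P → y: FIRST = { 'y' }
  P → num y -: FIRST = { 'num' }
Productions for F:
  F → P num id: FIRST = { 'num', 'y' }
  F → id y y: FIRST = { 'id' }

All alternatives of each non-terminal have pairwise disjoint FIRST sets.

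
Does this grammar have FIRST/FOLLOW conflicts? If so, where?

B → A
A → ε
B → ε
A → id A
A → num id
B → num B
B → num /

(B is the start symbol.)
No FIRST/FOLLOW conflicts.

A FIRST/FOLLOW conflict occurs when a non-terminal N has a nullable alternative N → β (β ⇒* ε) and another alternative N → α with FIRST(α) ∩ FOLLOW(N) ≠ ∅: on such a lookahead the parser cannot decide between expanding α and letting N vanish via β.

Nullable non-terminals: A, B.
FIRST sets used below: FIRST(A) = { 'id', 'num', ε }

A: nullable alternative(s) A → ε; FOLLOW(A) = { $ }
  A → ε: FIRST \ {ε} = { } — this is the only nullable alternative, skip
  A → id A: FIRST \ {ε} = { 'id' } — disjoint from FOLLOW(A)
  A → num id: FIRST \ {ε} = { 'num' } — disjoint from FOLLOW(A)

B: nullable alternative(s) B → A, B → ε; FOLLOW(B) = { $ }
  B → A: FIRST \ {ε} = { 'id', 'num' } — disjoint from FOLLOW(B)
  B → ε: FIRST \ {ε} = { } — disjoint from FOLLOW(B)
  B → num B: FIRST \ {ε} = { 'num' } — disjoint from FOLLOW(B)
  B → num /: FIRST \ {ε} = { 'num' } — disjoint from FOLLOW(B)

No FIRST/FOLLOW conflicts found.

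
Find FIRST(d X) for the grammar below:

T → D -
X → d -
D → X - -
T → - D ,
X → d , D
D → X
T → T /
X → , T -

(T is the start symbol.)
To compute FIRST(d X), process the symbols left to right:
Symbol d is a terminal. Add 'd' and stop.
FIRST(d X) = { 'd' }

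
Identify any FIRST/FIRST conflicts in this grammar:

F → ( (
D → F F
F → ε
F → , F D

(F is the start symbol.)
No FIRST/FIRST conflicts.

A FIRST/FIRST conflict occurs when two productions N → α and N → β for the same non-terminal have FIRST(α) ∩ FIRST(β) ≠ ∅ (with ε ∈ FIRST of a nullable right-hand side, so two nullable alternatives also conflict).

Productions for F:
  F → ( (: FIRST = { '(' }
  F → ε: FIRST = { ε }
  F → , F D: FIRST = { ',' }
D has only one production, so no FIRST/FIRST conflict is possible there.

All alternatives of each non-terminal have pairwise disjoint FIRST sets.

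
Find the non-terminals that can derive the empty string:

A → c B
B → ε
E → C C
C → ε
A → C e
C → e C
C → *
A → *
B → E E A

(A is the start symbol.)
{ 'B', 'C', 'E' }

ε-productions: B → ε, C → ε
So B, C are immediately nullable.
E → C C: every symbol on the right is nullable, so E is nullable too.
No further non-terminal can be added: every production for the remaining non-terminals contains a terminal or a non-nullable non-terminal.
Nullable = { 'B', 'C', 'E' }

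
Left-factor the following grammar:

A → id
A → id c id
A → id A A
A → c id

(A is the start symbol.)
Left-factoring transforms A → αβ₁ | αβ₂ into A → αA' and A' → β₁ | β₂
(α is the longest common prefix among the alternatives). Repeat until
no nonterminal has two alternatives with a common prefix.

Round 1: A has alternatives sharing prefix 'id'. Introduce A': A → id A'
  Add: A' → ε
  Add: A' → c id
  Add: A' → A A

No remaining common prefixes — done.

Resulting grammar:
A → id A'
A' → ε
A' → c id
A' → A A
A → c id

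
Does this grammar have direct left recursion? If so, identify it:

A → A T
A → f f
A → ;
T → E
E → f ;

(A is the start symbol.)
Direct left recursion occurs when N → N α for some non-terminal N (the right-hand side begins with the left-hand side itself).

A → A T: LEFT RECURSIVE (starts with A)
A → f f: starts with f
A → ;: starts with ';'
T → E: starts with E
E → f ;: starts with f

The grammar has direct left recursion on: A.

Answer: Yes, A is left-recursive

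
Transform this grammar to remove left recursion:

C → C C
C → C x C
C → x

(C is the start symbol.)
C is directly left-recursive. The standard transformation for
  A → A α₁ | ... | A α_m | β₁ | ... | β_n
is
  A  → β₁ A' | ... | β_n A'
  A' → α₁ A' | ... | α_m A' | ε

C → x becomes C → x C'
C → C C becomes C' → C C'
C → C x C becomes C' → x C C'
Add C' → ε

Resulting grammar:
C → x C'
C' → C C'
C' → x C C'
C' → ε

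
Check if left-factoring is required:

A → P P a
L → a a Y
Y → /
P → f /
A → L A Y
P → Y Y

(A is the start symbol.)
No, left-factoring is not needed

Left-factoring is needed when two productions for the same non-terminal
share a common prefix on the right-hand side.

Productions for A:
  A → P P a
  A → L A Y
Productions for P:
  P → f /
  P → Y Y

No common prefixes found.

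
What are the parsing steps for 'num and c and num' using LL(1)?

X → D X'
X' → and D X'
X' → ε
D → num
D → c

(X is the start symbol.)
LL(1) parsing maintains a stack (initially the start symbol over $) and the input. At each step: if the stack top is a terminal, match it against the current input token; if it is a non-terminal N, replace it with the RHS of M[N, lookahead] (the unique production whose predict set contains the lookahead).

Stack is shown with the top on the left.

Stack       Input                Action
---------------------------------------
X $         num and c and num $  output X → D X'
D X' $      num and c and num $  output D → num
num X' $    num and c and num $  match 'num'
X' $        and c and num $      output X' → and D X'
and D X' $  and c and num $      match 'and'
D X' $      c and num $          output D → c
c X' $      c and num $          match 'c'
X' $        and num $            output X' → and D X'
and D X' $  and num $            match 'and'
D X' $      num $                output D → num
num X' $    num $                match 'num'
X' $        $                    output X' → ε
$           $                    accept

The string is accepted.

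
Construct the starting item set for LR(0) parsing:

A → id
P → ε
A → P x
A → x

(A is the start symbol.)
{ [A → . P x], [A → . id], [A → . x], [A' → . A], [P → .] }

First, augment the grammar with A' → A
I₀ = CLOSURE({ [A' → . A] }):
  [A' → . A] has the dot before A: add [A → . id], [A → . P x], [A → . x]
  [A → . P x] has the dot before P: add [P → .]
No further items can be added.

I₀ = { [A → . P x], [A → . id], [A → . x], [A' → . A], [P → .] }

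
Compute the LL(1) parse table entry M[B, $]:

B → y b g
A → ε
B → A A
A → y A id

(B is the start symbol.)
To find M[B, $], we find productions for B where $ is in the predict set (PREDICT(N → α) = (FIRST(α) \ {ε}) ∪ (FOLLOW(N) if α ⇒* ε)).

Relevant sets:
  FIRST(A) = { 'y', ε }
  FOLLOW(B) = { $ }

B → y b g: PREDICT = { 'y' }
B → A A: PREDICT = { $, 'y' }
  $ is in predict set, so this production goes in M[B, $]

M[B, $] = B → A A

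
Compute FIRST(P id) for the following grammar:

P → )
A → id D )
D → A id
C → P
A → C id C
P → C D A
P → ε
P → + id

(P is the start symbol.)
FIRST sets of the non-terminals involved (from the grammar, by fixed-point iteration):
  FIRST(P) = { ')', '+', 'id', ε }

To compute FIRST(P id), process the symbols left to right:
Symbol P is a non-terminal. Add FIRST(P) \ {ε} = { ')', '+', 'id' }
P is nullable (ε ∈ FIRST(P)), continue to the next symbol.
Symbol id is a terminal. Add 'id' and stop.
FIRST(P id) = { ')', '+', 'id' }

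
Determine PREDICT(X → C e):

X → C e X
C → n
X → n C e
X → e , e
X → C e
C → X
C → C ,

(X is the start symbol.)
PREDICT(X → C e) = (FIRST(RHS) \ {ε}) ∪ (FOLLOW(X) if ε ∈ FIRST(RHS), i.e. RHS ⇒* ε)
FIRST(C) = { 'e', 'n' }
FIRST(C e) = { 'e', 'n' }
ε ∉ FIRST(C e), so FOLLOW(X) is not added.
PREDICT(X → C e) = { 'e', 'n' }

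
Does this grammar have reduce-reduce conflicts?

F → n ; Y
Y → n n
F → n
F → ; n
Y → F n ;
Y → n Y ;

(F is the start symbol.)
Augment with F' → F and build the canonical LR(0) collection (I0 = CLOSURE({[F' → . F]}), then GOTO on every symbol after a dot until no new states appear). It has 16 states:
  I0: { [F → . ; n], [F → . n ; Y], [F → . n], [F' → . F] }  — shift
  I1: { [F → ; . n] }  — shift
  I2: { [F' → F .] }  — accept
  I3: { [F → n . ; Y], [F → n .] }  — shift, reduce
  I4: { [F → . ; n], [F → . n ; Y], [F → . n], [F → n ; . Y], [Y → . F n ;], [Y → . n Y ;], [Y → . n n] }  — shift
  I5: { [Y → F . n ;] }  — shift
  I6: { [F → n ; Y .] }  — reduce
  I7: { [F → . ; n], [F → . n ; Y], [F → . n], [F → n . ; Y], [F → n .], [Y → . F n ;], [Y → . n Y ;], [Y → . n n], [Y → n . Y ;], [Y → n . n] }  — shift, reduce
  I8: { [F → . ; n], [F → . n ; Y], [F → . n], [F → ; . n], [F → n ; . Y], [Y → . F n ;], [Y → . n Y ;], [Y → . n n] }  — shift
  I9: { [Y → n Y . ;] }  — shift
  I10: { [F → . ; n], [F → . n ; Y], [F → . n], [F → n . ; Y], [F → n .], [Y → . F n ;], [Y → . n Y ;], [Y → . n n], [Y → n . Y ;], [Y → n . n], [Y → n n .] }  — shift, 2 reduces
  I11: { [Y → n Y ; .] }  — reduce
  I12: { [F → . ; n], [F → . n ; Y], [F → . n], [F → ; n .], [F → n . ; Y], [F → n .], [Y → . F n ;], [Y → . n Y ;], [Y → . n n], [Y → n . Y ;], [Y → n . n] }  — shift, 2 reduces
  I13: { [Y → F n . ;] }  — shift
  I14: { [Y → F n ; .] }  — reduce
  I15: { [F → ; n .] }  — reduce

I10 contains complete items [F → n .], [Y → n n .] — reduce-reduce conflict.
I12 contains complete items [F → ; n .], [F → n .] — reduce-reduce conflict.

Answer: Yes — I10: [F → n .] vs [Y → n n .]; I12: [F → ; n .] vs [F → n .]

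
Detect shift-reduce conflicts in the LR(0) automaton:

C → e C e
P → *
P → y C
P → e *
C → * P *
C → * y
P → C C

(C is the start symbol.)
Augment with C' → C and build the canonical LR(0) collection (I0 = CLOSURE({[C' → . C]}), then GOTO on every symbol after a dot until no new states appear). It has 15 states:
  I0: { [C → . * P *], [C → . * y], [C → . e C e], [C' → . C] }  — shift
  I1: { [C → * . P *], [C → * . y], [C → . * P *], [C → . * y], [C → . e C e], [P → . *], [P → . C C], [P → . e *], [P → . y C] }  — shift
  I2: { [C' → C .] }  — accept
  I3: { [C → . * P *], [C → . * y], [C → . e C e], [C → e . C e] }  — shift
  I4: { [C → e C . e] }  — shift
  I5: { [C → e C e .] }  — reduce
  I6: { [C → * . P *], [C → * . y], [C → . * P *], [C → . * y], [C → . e C e], [P → * .], [P → . *], [P → . C C], [P → . e *], [P → . y C] }  — shift, reduce
  I7: { [C → . * P *], [C → . * y], [C → . e C e], [P → C . C] }  — shift
  I8: { [C → * P . *] }  — shift
  I9: { [C → . * P *], [C → . * y], [C → . e C e], [C → e . C e], [P → e . *] }  — shift
  I10: { [C → * y .], [C → . * P *], [C → . * y], [C → . e C e], [P → y . C] }  — shift, reduce
  I11: { [P → y C .] }  — reduce
  I12: { [C → * . P *], [C → * . y], [C → . * P *], [C → . * y], [C → . e C e], [P → . *], [P → . C C], [P → . e *], [P → . y C], [P → e * .] }  — shift, reduce
  I13: { [C → * P * .] }  — reduce
  I14: { [P → C C .] }  — reduce

I6 contains reduce item [P → * .] and shift items [C → . * P *], [C → . * y], [C → * . y], [C → . e C e], [P → . *], [P → . e *], [P → . y C] — shift-reduce conflict.
I10 contains reduce item [C → * y .] and shift items [C → . * P *], [C → . * y], [C → . e C e] — shift-reduce conflict.
I12 contains reduce item [P → e * .] and shift items [C → . * P *], [C → . * y], [C → * . y], [C → . e C e], [P → . *], [P → . e *], [P → . y C] — shift-reduce conflict.

Answer: Yes — I6: [P → * .] vs [C → . * P *]; I10: [C → * y .] vs [C → . * P *]; I12: [P → e * .] vs [C → . * P *]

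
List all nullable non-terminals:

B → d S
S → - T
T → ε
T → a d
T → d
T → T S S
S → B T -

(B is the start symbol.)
ε-productions: T → ε
So T is immediately nullable.
No further non-terminal can be added: every production for the remaining non-terminals contains a terminal or a non-nullable non-terminal.
Nullable = { 'T' }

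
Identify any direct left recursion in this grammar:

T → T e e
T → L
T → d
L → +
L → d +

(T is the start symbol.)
T → T e e: LEFT RECURSIVE (starts with T)
T → L: starts with L
T → d: starts with d
L → +: starts with '+'
L → d +: starts with d

The grammar has direct left recursion on: T.

Answer: Yes, T is left-recursive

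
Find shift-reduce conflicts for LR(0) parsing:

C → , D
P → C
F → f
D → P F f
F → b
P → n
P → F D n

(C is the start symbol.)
Augment with C' → C and build the canonical LR(0) collection (I0 = CLOSURE({[C' → . C]}), then GOTO on every symbol after a dot until no new states appear). It has 14 states:
  I0: { [C → . , D], [C' → . C] }  — shift
  I1: { [C → , . D], [C → . , D], [D → . P F f], [F → . b], [F → . f], [P → . C], [P → . F D n], [P → . n] }  — shift
  I2: { [C' → C .] }  — accept
  I3: { [P → C .] }  — reduce
  I4: { [C → , D .] }  — reduce
  I5: { [C → . , D], [D → . P F f], [F → . b], [F → . f], [P → . C], [P → . F D n], [P → . n], [P → F . D n] }  — shift
  I6: { [D → P . F f], [F → . b], [F → . f] }  — shift
  I7: { [F → b .] }  — reduce
  I8: { [F → f .] }  — reduce
  I9: { [P → n .] }  — reduce
  I10: { [D → P F . f] }  — shift
  I11: { [D → P F f .] }  — reduce
  I12: { [P → F D . n] }  — shift
  I13: { [P → F D n .] }  — reduce

No state contains both a complete item and a shift item.

Answer: No shift-reduce conflicts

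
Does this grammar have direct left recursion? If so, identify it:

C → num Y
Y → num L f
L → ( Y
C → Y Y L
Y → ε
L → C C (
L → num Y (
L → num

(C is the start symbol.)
Direct left recursion occurs when N → N α for some non-terminal N (the right-hand side begins with the left-hand side itself).

C → num Y: starts with num
Y → num L f: starts with num
L → ( Y: starts with '('
C → Y Y L: starts with Y
Y → ε: starts with ε
L → C C (: starts with C
L → num Y (: starts with num
L → num: starts with num

No direct left recursion found.

Answer: No direct left recursion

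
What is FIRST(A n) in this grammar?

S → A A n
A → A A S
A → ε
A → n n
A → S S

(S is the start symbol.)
FIRST sets of the non-terminals involved (from the grammar, by fixed-point iteration):
  FIRST(A) = { 'n', ε }

To compute FIRST(A n), process the symbols left to right:
Symbol A is a non-terminal. Add FIRST(A) \ {ε} = { 'n' }
A is nullable (ε ∈ FIRST(A)), continue to the next symbol.
Symbol n is a terminal. Add 'n' and stop.
FIRST(A n) = { 'n' }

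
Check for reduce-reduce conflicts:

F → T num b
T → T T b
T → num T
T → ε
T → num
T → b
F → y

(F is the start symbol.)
Yes — I4: [T → .] vs [T → num .]; I6: [T → .] vs [T → num T .]; I8: [T → T T b .] vs [T → b .]; I9: [T → .] vs [T → num .]; I10: [F → T num b .] vs [T → b .]

Augment with F' → F and build the canonical LR(0) collection (I0 = CLOSURE({[F' → . F]}), then GOTO on every symbol after a dot until no new states appear). It has 11 states:
  I0: { [F → . T num b], [F → . y], [F' → . F], [T → . T T b], [T → . b], [T → . num T], [T → . num], [T → .] }  — shift, reduce
  I1: { [F' → F .] }  — accept
  I2: { [F → T . num b], [T → . T T b], [T → . b], [T → . num T], [T → . num], [T → .], [T → T . T b] }  — shift, reduce
  I3: { [T → b .] }  — reduce
  I4: { [T → . T T b], [T → . b], [T → . num T], [T → . num], [T → .], [T → num . T], [T → num .] }  — shift, 2 reduces
  I5: { [F → y .] }  — reduce
  I6: { [T → . T T b], [T → . b], [T → . num T], [T → . num], [T → .], [T → T . T b], [T → num T .] }  — shift, 2 reduces
  I7: { [T → . T T b], [T → . b], [T → . num T], [T → . num], [T → .], [T → T . T b], [T → T T . b] }  — shift, reduce
  I8: { [T → T T b .], [T → b .] }  — 2 reduces
  I9: { [F → T num . b], [T → . T T b], [T → . b], [T → . num T], [T → . num], [T → .], [T → num . T], [T → num .] }  — shift, 2 reduces
  I10: { [F → T num b .], [T → b .] }  — 2 reduces

I4 contains complete items [T → .], [T → num .] — reduce-reduce conflict.
I6 contains complete items [T → .], [T → num T .] — reduce-reduce conflict.
I8 contains complete items [T → T T b .], [T → b .] — reduce-reduce conflict.
I9 contains complete items [T → .], [T → num .] — reduce-reduce conflict.
I10 contains complete items [F → T num b .], [T → b .] — reduce-reduce conflict.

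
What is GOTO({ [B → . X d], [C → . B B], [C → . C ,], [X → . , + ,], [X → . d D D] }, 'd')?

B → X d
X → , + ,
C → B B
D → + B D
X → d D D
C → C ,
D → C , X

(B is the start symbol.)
{ [B → . X d], [C → . B B], [C → . C ,], [D → . + B D], [D → . C , X], [X → . , + ,], [X → . d D D], [X → d . D D] }

GOTO(I, 'd') = CLOSURE({ [A → αX.β] : [A → α.Xβ] ∈ I, X = 'd' })

Items with dot before 'd', with the dot advanced:
  [X → . d D D] → [X → d . D D]
Closure of the advanced items:
  [X → d . D D] has the dot before D: add [D → . + B D], [D → . C , X]
  [D → . C , X] has the dot before C: add [C → . B B], [C → . C ,]
  [C → . B B] has the dot before B: add [B → . X d]
  [B → . X d] has the dot before X: add [X → . , + ,], [X → . d D D]

GOTO = { [B → . X d], [C → . B B], [C → . C ,], [D → . + B D], [D → . C , X], [X → . , + ,], [X → . d D D], [X → d . D D] }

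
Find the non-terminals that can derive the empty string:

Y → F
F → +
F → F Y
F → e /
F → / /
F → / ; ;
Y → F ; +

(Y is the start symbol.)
A non-terminal is nullable if it can derive ε (the empty string): either it has an ε-production, or it has a production whose right-hand side consists entirely of nullable non-terminals.

There are no ε-productions, so no non-terminal can derive ε.
No non-terminals are nullable.

Answer: None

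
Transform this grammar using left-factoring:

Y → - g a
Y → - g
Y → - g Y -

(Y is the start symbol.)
Y → - g Y'
Y' → a
Y' → ε
Y' → Y -

Left-factoring transforms A → αβ₁ | αβ₂ into A → αA' and A' → β₁ | β₂
(α is the longest common prefix among the alternatives). Repeat until
no nonterminal has two alternatives with a common prefix.

Round 1: Y has alternatives sharing prefix '- g'. Introduce Y': Y → - g Y'
  Add: Y' → a
  Add: Y' → ε
  Add: Y' → Y -

No remaining common prefixes — done.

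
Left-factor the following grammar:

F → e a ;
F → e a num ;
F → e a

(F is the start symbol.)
F → e a F'
F' → ;
F' → num ;
F' → ε

Left-factoring transforms A → αβ₁ | αβ₂ into A → αA' and A' → β₁ | β₂
(α is the longest common prefix among the alternatives). Repeat until
no nonterminal has two alternatives with a common prefix.

Round 1: F has alternatives sharing prefix 'e a'. Introduce F': F → e a F'
  Add: F' → ;
  Add: F' → num ;
  Add: F' → ε

No remaining common prefixes — done.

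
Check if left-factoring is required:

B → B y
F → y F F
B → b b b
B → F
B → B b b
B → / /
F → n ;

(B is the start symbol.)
Yes, B has productions with common prefix 'B'

Left-factoring is needed when two productions for the same non-terminal
share a common prefix on the right-hand side.

Productions for B:
  B → B y
  B → b b b
  B → F
  B → B b b
  B → / /
Productions for F:
  F → y F F
  F → n ;

Found common prefix 'B' in productions for B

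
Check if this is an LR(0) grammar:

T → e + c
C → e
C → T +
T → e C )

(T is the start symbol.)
No. Shift-reduce conflict between [C → e .] and [C → . e]

Augment with T' → T and build the canonical LR(0) collection (I0 = CLOSURE({[T' → . T]}), then GOTO on every symbol after a dot until no new states appear). It has 10 states:
  I0: { [T → . e + c], [T → . e C )], [T' → . T] }  — shift
  I1: { [T' → T .] }  — accept
  I2: { [C → . T +], [C → . e], [T → . e + c], [T → . e C )], [T → e . + c], [T → e . C )] }  — shift
  I3: { [T → e + . c] }  — shift
  I4: { [T → e C . )] }  — shift
  I5: { [C → T . +] }  — shift
  I6: { [C → . T +], [C → . e], [C → e .], [T → . e + c], [T → . e C )], [T → e . + c], [T → e . C )] }  — shift, reduce
  I7: { [C → T + .] }  — reduce
  I8: { [T → e C ) .] }  — reduce
  I9: { [T → e + c .] }  — reduce

Conflict in state I6:
  Shift-reduce conflict between [C → e .] and [C → . e]
So the grammar is NOT LR(0).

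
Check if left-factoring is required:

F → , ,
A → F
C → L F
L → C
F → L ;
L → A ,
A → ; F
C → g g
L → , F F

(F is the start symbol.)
Left-factoring is needed when two productions for the same non-terminal
share a common prefix on the right-hand side.

Productions for F:
  F → , ,
  F → L ;
Productions for A:
  A → F
  A → ; F
Productions for C:
  C → L F
  C → g g
Productions for L:
  L → C
  L → A ,
  L → , F F

No common prefixes found.

Answer: No, left-factoring is not needed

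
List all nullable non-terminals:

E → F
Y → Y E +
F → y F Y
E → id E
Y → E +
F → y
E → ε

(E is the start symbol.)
ε-productions: E → ε
So E is immediately nullable.
No further non-terminal can be added: every production for the remaining non-terminals contains a terminal or a non-nullable non-terminal.
Nullable = { 'E' }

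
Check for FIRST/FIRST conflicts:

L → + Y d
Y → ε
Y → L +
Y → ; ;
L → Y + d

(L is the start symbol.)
Yes. L → '+' Y d / L → Y '+' d on { '+' }; Y → L '+' / Y → ';' ';' on { ';' }

A FIRST/FIRST conflict occurs when two productions N → α and N → β for the same non-terminal have FIRST(α) ∩ FIRST(β) ≠ ∅ (with ε ∈ FIRST of a nullable right-hand side, so two nullable alternatives also conflict).

FIRST sets of the non-terminals at (or reachable through a nullable prefix from) the front of some alternative:
  FIRST(Y) = { '+', ';', ε }
  FIRST(L) = { '+', ';' }

Productions for L:
  L → + Y d: FIRST = { '+' }
  L → Y + d: FIRST = { '+', ';' }
Productions for Y:
  Y → ε: FIRST = { ε }
  Y → L +: FIRST = { '+', ';' }
  Y → ; ;: FIRST = { ';' }

Conflict for L: L → + Y d and L → Y + d
  Overlap: { '+' }
Conflict for Y: Y → L + and Y → ; ;
  Overlap: { ';' }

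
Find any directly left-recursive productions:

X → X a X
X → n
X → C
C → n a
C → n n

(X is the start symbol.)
X → X a X: LEFT RECURSIVE (starts with X)
X → n: starts with n
X → C: starts with C
C → n a: starts with n
C → n n: starts with n

The grammar has direct left recursion on: X.

Answer: Yes, X is left-recursive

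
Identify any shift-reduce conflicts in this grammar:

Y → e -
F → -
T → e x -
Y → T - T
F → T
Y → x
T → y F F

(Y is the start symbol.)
No shift-reduce conflicts

A shift-reduce conflict occurs when an LR(0) state has both:
  - a complete (reduce) item [A → α .] (dot at the end), and
  - a shift item [B → β . c γ] (dot before a terminal).

Augment with Y' → Y and build the canonical LR(0) collection (I0 = CLOSURE({[Y' → . Y]}), then GOTO on every symbol after a dot until no new states appear). It has 16 states:
  I0: { [T → . e x -], [T → . y F F], [Y → . T - T], [Y → . e -], [Y → . x], [Y' → . Y] }  — shift
  I1: { [Y → T . - T] }  — shift
  I2: { [Y' → Y .] }  — accept
  I3: { [T → e . x -], [Y → e . -] }  — shift
  I4: { [Y → x .] }  — reduce
  I5: { [F → . -], [F → . T], [T → . e x -], [T → . y F F], [T → y . F F] }  — shift
  I6: { [F → - .] }  — reduce
  I7: { [F → . -], [F → . T], [T → . e x -], [T → . y F F], [T → y F . F] }  — shift
  I8: { [F → T .] }  — reduce
  I9: { [T → e . x -] }  — shift
  I10: { [T → e x . -] }  — shift
  I11: { [T → e x - .] }  — reduce
  I12: { [T → y F F .] }  — reduce
  I13: { [Y → e - .] }  — reduce
  I14: { [T → . e x -], [T → . y F F], [Y → T - . T] }  — shift
  I15: { [Y → T - T .] }  — reduce

No state contains both a complete item and a shift item.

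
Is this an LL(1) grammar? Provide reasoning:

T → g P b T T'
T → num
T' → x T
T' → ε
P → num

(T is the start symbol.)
No. Predict set conflict for T': { 'x' }

Relevant sets:
  FOLLOW(T') = { $, 'x' }

For T:
  PREDICT(T → g P b T T') = { 'g' }
  PREDICT(T → num) = { 'num' }
For T':
  PREDICT(T' → x T) = { 'x' }
  PREDICT(T' → ε) = { $, 'x' }
P has a single production, so nothing to check there.

Conflict found: Predict set conflict for T': { 'x' }
The grammar is NOT LL(1).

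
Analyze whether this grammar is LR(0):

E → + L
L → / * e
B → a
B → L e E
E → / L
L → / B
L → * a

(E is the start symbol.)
Yes, the grammar is LR(0)

A grammar is LR(0) if no state in the canonical LR(0) collection has:
  - both a shift item (dot before a terminal) and a complete item (shift-reduce conflict), or
  - two or more complete items (reduce-reduce conflict; the accept item [E' → E .] counts as a complete item here).

Augment with E' → E and build the canonical LR(0) collection (I0 = CLOSURE({[E' → . E]}), then GOTO on every symbol after a dot until no new states appear). It has 16 states:
  I0: { [E → . + L], [E → . / L], [E' → . E] }  — shift
  I1: { [E → + . L], [L → . * a], [L → . / * e], [L → . / B] }  — shift
  I2: { [E → / . L], [L → . * a], [L → . / * e], [L → . / B] }  — shift
  I3: { [E' → E .] }  — accept
  I4: { [L → * . a] }  — shift
  I5: { [B → . L e E], [B → . a], [L → . * a], [L → . / * e], [L → . / B], [L → / . * e], [L → / . B] }  — shift
  I6: { [E → / L .] }  — reduce
  I7: { [L → * . a], [L → / * . e] }  — shift
  I8: { [L → / B .] }  — reduce
  I9: { [B → L . e E] }  — shift
  I10: { [B → a .] }  — reduce
  I11: { [B → L e . E], [E → . + L], [E → . / L] }  — shift
  I12: { [B → L e E .] }  — reduce
  I13: { [L → * a .] }  — reduce
  I14: { [L → / * e .] }  — reduce
  I15: { [E → + L .] }  — reduce

Every state is either a pure shift/goto state or contains exactly one complete item and nothing to shift — no conflicts. The grammar is LR(0).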